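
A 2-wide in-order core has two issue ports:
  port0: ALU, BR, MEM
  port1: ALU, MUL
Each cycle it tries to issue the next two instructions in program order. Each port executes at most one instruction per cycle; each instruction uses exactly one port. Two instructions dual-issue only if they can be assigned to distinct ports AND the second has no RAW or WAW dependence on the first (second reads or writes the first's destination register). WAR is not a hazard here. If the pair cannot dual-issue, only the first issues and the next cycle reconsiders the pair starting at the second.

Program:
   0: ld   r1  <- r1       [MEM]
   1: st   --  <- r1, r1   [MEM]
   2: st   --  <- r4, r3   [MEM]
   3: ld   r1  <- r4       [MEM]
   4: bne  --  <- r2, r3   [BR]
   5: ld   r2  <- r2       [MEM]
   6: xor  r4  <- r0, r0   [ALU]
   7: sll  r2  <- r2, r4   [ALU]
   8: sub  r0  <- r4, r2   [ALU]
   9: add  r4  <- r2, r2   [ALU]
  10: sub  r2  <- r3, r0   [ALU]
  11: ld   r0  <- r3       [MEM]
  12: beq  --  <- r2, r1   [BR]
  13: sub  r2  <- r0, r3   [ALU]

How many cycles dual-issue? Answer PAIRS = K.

PAIRS = 4

t=0 i0:ld.MEM ; no-port MEM/MEM
t=1 i1:st.MEM ; no-port MEM/MEM
t=2 i2:st.MEM ; no-port MEM/MEM
t=3 i3:ld.MEM ; no-port MEM/BR
t=4 i4:bne.BR ; no-port BR/MEM
t=5 i5,i6:ld.MEM/xor.ALU ; 2-wide
t=6 i7:sll.ALU ; RAW r2
t=7 i8,i9:sub.ALU/add.ALU ; 2-wide
t=8 i10,i11:sub.ALU/ld.MEM ; 2-wide
t=9 i12,i13:beq.BR/sub.ALU ; 2-wide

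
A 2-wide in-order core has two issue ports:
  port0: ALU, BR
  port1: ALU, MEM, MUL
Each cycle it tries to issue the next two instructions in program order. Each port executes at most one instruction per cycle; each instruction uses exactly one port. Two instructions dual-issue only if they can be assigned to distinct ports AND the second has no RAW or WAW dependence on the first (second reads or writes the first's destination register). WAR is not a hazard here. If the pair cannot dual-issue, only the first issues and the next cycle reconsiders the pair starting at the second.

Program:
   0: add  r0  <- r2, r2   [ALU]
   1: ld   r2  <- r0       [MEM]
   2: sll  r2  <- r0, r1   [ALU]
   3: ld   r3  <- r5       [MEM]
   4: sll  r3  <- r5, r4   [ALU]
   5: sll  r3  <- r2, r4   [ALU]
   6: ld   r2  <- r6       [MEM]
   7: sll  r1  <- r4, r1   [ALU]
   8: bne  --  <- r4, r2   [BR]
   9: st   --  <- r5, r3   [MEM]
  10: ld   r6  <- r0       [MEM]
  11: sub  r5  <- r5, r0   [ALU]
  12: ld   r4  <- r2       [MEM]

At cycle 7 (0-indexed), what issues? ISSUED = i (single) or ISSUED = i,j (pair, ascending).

ISSUED = 10,11

0. add @i0  | RAW r0
1. ld @i1  | WAW r2
2. sll+ld @i2+i3  | dual
3. sll @i4  | WAW r3
4. sll+ld @i5+i6  | dual
5. sll+bne @i7+i8  | dual
6. st @i9  | no-port MEM/MEM
7. ld+sub @i10+i11  | dual
8. ld @i12  | tail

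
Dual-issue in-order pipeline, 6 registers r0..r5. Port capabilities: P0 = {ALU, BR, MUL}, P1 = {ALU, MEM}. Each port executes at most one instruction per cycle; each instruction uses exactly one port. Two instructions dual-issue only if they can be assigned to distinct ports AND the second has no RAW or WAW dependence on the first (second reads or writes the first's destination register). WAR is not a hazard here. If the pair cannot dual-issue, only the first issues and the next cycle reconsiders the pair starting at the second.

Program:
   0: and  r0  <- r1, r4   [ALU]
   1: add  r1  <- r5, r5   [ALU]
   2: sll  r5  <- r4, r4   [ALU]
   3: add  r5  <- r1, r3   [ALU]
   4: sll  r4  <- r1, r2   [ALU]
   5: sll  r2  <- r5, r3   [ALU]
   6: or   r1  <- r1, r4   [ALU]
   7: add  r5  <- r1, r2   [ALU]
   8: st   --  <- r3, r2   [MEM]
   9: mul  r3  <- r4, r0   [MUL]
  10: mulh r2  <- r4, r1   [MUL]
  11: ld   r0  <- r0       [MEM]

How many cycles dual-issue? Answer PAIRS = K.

PAIRS = 5

[0] i0&i1  and.ALU;add.ALU  -- dual
[1] i2  sll.ALU  -- WAW r5
[2] i3&i4  add.ALU;sll.ALU  -- dual
[3] i5&i6  sll.ALU;or.ALU  -- dual
[4] i7&i8  add.ALU;st.MEM  -- dual
[5] i9  mul.MUL  -- no-port MUL/MUL
[6] i10&i11  mulh.MUL;ld.MEM  -- dual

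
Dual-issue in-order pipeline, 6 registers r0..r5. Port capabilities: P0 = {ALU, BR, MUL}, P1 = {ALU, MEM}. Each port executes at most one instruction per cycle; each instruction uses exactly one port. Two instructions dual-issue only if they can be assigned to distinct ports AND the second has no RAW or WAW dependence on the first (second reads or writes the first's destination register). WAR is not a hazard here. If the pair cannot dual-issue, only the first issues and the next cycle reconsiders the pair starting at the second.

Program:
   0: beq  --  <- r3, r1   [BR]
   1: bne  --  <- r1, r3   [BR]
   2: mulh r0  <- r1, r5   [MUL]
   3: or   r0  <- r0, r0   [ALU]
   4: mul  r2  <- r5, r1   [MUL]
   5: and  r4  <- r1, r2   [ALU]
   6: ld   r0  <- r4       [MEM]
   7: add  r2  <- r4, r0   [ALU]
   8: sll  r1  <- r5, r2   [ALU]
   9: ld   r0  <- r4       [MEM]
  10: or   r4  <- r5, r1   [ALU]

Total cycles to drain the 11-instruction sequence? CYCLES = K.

0. beq.BR @i0  | no-port BR/BR
1. bne.BR @i1  | no-port BR/MUL
2. mulh.MUL @i2  | RAW+WAW r0
3. or.ALU;mul.MUL @i3/i4  | pair
4. and.ALU @i5  | RAW r4
5. ld.MEM @i6  | RAW r0
6. add.ALU @i7  | RAW r2
7. sll.ALU;ld.MEM @i8/i9  | pair
8. or.ALU @i10  | tail

CYCLES = 9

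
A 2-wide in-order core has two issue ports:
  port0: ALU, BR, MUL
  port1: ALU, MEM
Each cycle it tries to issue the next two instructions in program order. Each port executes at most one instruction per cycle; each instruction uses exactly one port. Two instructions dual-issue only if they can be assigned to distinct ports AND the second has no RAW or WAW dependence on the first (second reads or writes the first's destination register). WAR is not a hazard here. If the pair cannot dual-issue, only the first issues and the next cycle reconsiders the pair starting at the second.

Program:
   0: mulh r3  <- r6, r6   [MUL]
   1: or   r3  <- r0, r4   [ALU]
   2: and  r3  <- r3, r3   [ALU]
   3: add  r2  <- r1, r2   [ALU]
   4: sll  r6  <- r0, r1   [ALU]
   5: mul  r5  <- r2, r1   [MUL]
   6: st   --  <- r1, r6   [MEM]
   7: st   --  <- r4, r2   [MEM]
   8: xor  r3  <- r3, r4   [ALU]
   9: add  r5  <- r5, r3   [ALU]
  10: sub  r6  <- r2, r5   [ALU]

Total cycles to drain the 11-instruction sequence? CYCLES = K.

[0] i0  mulh  -- WAW r3
[1] i1  or  -- RAW+WAW r3
[2] i2,i3  and/add  -- 2-wide
[3] i4,i5  sll/mul  -- 2-wide
[4] i6  st  -- no-port MEM/MEM
[5] i7,i8  st/xor  -- 2-wide
[6] i9  add  -- RAW r5
[7] i10  sub  -- tail

CYCLES = 8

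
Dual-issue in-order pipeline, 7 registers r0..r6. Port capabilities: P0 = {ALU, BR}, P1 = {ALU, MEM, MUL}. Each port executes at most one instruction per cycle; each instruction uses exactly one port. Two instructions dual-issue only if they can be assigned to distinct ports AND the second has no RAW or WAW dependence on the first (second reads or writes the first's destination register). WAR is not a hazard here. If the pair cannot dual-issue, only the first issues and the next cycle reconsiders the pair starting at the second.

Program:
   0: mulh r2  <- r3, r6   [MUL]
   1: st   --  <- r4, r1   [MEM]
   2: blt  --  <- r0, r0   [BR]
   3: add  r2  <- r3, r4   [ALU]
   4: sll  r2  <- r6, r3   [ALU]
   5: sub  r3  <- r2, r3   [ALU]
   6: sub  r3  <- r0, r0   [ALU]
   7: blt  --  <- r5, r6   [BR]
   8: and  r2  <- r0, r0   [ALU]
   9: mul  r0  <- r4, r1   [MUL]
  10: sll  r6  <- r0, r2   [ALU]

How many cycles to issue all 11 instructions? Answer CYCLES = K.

CYCLES = 8

  cy0 -> i0 (mulh.MUL) no-port MUL/MEM
  cy1 -> i1/i2 (st.MEM/blt.BR) dual
  cy2 -> i3 (add.ALU) WAW r2
  cy3 -> i4 (sll.ALU) RAW r2
  cy4 -> i5 (sub.ALU) WAW r3
  cy5 -> i6/i7 (sub.ALU/blt.BR) dual
  cy6 -> i8/i9 (and.ALU/mul.MUL) dual
  cy7 -> i10 (sll.ALU) tail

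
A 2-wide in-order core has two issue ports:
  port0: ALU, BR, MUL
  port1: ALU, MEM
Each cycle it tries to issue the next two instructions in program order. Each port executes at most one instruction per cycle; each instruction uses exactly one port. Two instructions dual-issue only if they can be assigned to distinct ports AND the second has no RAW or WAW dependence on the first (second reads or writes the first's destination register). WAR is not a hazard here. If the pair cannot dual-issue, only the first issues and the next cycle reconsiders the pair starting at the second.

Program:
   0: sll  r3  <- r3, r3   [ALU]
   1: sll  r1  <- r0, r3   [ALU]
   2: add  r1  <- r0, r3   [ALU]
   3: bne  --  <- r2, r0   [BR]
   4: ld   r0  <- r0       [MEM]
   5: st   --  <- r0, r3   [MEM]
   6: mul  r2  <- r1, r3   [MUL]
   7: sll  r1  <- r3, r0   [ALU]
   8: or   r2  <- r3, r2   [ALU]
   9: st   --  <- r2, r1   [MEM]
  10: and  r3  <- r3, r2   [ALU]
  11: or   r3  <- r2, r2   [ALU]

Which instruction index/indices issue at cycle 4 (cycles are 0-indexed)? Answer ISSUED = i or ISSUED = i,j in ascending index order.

0. sll @i0  | RAW r3
1. sll @i1  | WAW r1
2. add/bne @i2,i3  | pair
3. ld @i4  | no-port MEM/MEM
4. st/mul @i5,i6  | pair
5. sll/or @i7,i8  | pair
6. st/and @i9,i10  | pair
7. or @i11  | tail

ISSUED = 5,6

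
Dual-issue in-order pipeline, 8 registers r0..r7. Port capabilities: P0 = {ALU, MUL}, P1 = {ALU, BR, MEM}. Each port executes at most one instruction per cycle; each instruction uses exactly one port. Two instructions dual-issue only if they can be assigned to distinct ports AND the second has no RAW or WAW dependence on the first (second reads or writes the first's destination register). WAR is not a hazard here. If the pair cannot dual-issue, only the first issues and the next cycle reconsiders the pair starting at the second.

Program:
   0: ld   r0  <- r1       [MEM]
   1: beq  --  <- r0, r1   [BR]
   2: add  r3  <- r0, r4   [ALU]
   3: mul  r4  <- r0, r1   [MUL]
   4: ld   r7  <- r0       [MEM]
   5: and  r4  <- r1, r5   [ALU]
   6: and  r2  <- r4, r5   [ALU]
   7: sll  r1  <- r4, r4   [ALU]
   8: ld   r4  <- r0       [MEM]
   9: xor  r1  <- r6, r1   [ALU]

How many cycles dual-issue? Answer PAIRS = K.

c0: i0 ld  no-port MEM/BR
c1: i1,i2 beq+add  2-wide
c2: i3,i4 mul+ld  2-wide
c3: i5 and  RAW r4
c4: i6,i7 and+sll  2-wide
c5: i8,i9 ld+xor  2-wide

PAIRS = 4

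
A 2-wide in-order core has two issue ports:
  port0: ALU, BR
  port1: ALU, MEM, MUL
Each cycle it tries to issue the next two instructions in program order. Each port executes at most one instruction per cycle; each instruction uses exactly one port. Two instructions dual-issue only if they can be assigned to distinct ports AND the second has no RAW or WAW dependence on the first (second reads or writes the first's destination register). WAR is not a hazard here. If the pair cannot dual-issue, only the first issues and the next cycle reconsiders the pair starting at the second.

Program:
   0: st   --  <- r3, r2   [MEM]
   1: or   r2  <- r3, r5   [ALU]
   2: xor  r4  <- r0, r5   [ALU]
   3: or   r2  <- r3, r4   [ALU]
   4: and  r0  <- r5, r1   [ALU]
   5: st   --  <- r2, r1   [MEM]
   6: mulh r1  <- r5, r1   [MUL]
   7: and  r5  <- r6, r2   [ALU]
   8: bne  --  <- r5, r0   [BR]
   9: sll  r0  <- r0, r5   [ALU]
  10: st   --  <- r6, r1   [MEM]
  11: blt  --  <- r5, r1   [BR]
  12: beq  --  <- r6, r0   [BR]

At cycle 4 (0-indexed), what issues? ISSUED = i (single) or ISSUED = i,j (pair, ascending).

ISSUED = 6,7

  cy0 -> i0,i1 (st.MEM+or.ALU) 2-wide
  cy1 -> i2 (xor.ALU) RAW r4
  cy2 -> i3,i4 (or.ALU+and.ALU) 2-wide
  cy3 -> i5 (st.MEM) no-port MEM/MUL
  cy4 -> i6,i7 (mulh.MUL+and.ALU) 2-wide
  cy5 -> i8,i9 (bne.BR+sll.ALU) 2-wide
  cy6 -> i10,i11 (st.MEM+blt.BR) 2-wide
  cy7 -> i12 (beq.BR) tail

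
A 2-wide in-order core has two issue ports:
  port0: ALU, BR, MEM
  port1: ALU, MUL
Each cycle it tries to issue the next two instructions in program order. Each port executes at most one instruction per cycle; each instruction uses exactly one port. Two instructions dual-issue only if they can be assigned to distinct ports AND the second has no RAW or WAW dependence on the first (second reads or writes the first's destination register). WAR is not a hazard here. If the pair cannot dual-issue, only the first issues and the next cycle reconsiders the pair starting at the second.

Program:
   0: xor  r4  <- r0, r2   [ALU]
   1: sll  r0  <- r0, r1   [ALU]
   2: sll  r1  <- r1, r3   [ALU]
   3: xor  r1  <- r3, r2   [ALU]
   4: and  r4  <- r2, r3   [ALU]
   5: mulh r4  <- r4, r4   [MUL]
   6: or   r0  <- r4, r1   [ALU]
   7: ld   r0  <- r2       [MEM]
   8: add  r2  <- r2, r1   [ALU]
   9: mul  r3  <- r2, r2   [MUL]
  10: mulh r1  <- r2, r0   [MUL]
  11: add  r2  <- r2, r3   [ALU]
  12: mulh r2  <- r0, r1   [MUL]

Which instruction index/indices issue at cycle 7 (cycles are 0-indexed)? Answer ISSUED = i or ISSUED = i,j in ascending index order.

ISSUED = 10,11

  cy0 -> i0&i1 (xor;sll) dual
  cy1 -> i2 (sll) WAW r1
  cy2 -> i3&i4 (xor;and) dual
  cy3 -> i5 (mulh) RAW r4
  cy4 -> i6 (or) WAW r0
  cy5 -> i7&i8 (ld;add) dual
  cy6 -> i9 (mul) no-port MUL/MUL
  cy7 -> i10&i11 (mulh;add) dual
  cy8 -> i12 (mulh) tail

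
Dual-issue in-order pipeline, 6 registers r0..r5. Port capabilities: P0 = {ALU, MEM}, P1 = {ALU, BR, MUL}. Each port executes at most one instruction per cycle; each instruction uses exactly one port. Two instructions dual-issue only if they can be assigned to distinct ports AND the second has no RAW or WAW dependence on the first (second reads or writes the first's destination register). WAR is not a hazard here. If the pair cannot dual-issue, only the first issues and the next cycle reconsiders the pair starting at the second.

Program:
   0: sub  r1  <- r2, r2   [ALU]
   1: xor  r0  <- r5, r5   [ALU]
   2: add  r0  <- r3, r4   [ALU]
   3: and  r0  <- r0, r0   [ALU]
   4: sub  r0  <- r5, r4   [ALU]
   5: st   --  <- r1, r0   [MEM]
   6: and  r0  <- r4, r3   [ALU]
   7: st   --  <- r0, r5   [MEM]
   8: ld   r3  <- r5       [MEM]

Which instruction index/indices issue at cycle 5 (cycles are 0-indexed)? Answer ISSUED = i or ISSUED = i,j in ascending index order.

t=0 i0/i1:sub;xor ; pair
t=1 i2:add ; RAW+WAW r0
t=2 i3:and ; WAW r0
t=3 i4:sub ; RAW r0
t=4 i5/i6:st;and ; pair
t=5 i7:st ; no-port MEM/MEM
t=6 i8:ld ; tail

ISSUED = 7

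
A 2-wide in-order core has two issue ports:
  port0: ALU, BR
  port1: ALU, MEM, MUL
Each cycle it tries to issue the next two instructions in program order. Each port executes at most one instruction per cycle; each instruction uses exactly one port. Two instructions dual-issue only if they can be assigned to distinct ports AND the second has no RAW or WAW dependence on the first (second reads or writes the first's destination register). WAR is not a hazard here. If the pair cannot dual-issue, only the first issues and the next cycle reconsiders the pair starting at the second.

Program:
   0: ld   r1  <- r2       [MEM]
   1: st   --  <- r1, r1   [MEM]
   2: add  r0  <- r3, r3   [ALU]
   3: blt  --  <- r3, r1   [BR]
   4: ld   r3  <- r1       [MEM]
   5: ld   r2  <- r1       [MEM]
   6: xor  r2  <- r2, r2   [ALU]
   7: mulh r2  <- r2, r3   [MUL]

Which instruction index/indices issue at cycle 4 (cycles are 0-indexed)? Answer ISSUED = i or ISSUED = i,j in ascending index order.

ISSUED = 6

  cy0 -> i0 (ld.MEM) no-port MEM/MEM
  cy1 -> i1/i2 (st.MEM;add.ALU) pair
  cy2 -> i3/i4 (blt.BR;ld.MEM) pair
  cy3 -> i5 (ld.MEM) RAW+WAW r2
  cy4 -> i6 (xor.ALU) RAW+WAW r2
  cy5 -> i7 (mulh.MUL) tail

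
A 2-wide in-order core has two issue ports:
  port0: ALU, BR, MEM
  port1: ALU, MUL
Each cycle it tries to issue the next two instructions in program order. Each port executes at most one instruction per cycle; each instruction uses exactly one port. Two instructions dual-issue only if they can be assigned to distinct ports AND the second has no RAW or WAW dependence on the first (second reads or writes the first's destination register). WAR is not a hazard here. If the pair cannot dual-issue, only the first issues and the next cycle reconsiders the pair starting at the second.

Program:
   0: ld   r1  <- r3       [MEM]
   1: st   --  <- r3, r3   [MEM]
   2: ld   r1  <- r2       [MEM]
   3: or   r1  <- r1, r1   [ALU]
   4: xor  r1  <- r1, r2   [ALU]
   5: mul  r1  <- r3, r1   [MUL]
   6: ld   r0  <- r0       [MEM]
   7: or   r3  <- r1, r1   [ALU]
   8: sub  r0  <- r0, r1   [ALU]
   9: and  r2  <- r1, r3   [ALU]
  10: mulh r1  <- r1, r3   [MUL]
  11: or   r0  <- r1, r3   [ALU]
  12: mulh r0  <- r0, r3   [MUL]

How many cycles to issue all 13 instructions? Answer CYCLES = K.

CYCLES = 10

  cy0 -> i0 (ld) no-port MEM/MEM
  cy1 -> i1 (st) no-port MEM/MEM
  cy2 -> i2 (ld) RAW+WAW r1
  cy3 -> i3 (or) RAW+WAW r1
  cy4 -> i4 (xor) RAW+WAW r1
  cy5 -> i5&i6 (mul ld) dual
  cy6 -> i7&i8 (or sub) dual
  cy7 -> i9&i10 (and mulh) dual
  cy8 -> i11 (or) RAW+WAW r0
  cy9 -> i12 (mulh) tail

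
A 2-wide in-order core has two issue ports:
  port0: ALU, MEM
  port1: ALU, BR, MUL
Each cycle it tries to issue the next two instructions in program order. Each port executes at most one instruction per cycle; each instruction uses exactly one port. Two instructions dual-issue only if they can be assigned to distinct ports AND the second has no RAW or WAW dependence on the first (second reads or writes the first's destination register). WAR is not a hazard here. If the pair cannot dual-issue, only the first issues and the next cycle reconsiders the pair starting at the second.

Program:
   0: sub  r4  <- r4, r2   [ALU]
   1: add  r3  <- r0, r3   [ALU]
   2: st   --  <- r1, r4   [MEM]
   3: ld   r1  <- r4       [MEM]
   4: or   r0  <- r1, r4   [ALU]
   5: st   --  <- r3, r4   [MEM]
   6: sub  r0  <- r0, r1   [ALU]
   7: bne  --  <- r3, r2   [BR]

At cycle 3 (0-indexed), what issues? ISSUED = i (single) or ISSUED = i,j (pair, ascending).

ISSUED = 4,5

#0 head=0: sub add i0/i1 dual
#1 head=2: st i2 no-port MEM/MEM
#2 head=3: ld i3 RAW r1
#3 head=4: or st i4/i5 dual
#4 head=6: sub bne i6/i7 dual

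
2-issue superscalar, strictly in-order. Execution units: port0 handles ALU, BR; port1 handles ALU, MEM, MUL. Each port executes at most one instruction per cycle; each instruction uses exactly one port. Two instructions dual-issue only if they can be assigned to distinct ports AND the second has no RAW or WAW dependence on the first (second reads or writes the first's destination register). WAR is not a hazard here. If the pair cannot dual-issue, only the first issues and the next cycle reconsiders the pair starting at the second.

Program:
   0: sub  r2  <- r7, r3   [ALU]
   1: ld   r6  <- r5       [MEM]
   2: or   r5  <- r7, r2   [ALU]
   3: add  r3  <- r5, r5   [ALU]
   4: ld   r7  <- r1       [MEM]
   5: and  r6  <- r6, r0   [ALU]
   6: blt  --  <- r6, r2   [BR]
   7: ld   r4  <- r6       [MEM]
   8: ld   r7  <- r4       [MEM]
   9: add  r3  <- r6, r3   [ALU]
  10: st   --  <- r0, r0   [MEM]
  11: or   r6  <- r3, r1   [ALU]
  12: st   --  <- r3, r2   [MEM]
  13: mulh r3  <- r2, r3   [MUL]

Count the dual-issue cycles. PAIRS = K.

  cy0 -> i0+i1 (sub+ld) 2-wide
  cy1 -> i2 (or) RAW r5
  cy2 -> i3+i4 (add+ld) 2-wide
  cy3 -> i5 (and) RAW r6
  cy4 -> i6+i7 (blt+ld) 2-wide
  cy5 -> i8+i9 (ld+add) 2-wide
  cy6 -> i10+i11 (st+or) 2-wide
  cy7 -> i12 (st) no-port MEM/MUL
  cy8 -> i13 (mulh) tail

PAIRS = 5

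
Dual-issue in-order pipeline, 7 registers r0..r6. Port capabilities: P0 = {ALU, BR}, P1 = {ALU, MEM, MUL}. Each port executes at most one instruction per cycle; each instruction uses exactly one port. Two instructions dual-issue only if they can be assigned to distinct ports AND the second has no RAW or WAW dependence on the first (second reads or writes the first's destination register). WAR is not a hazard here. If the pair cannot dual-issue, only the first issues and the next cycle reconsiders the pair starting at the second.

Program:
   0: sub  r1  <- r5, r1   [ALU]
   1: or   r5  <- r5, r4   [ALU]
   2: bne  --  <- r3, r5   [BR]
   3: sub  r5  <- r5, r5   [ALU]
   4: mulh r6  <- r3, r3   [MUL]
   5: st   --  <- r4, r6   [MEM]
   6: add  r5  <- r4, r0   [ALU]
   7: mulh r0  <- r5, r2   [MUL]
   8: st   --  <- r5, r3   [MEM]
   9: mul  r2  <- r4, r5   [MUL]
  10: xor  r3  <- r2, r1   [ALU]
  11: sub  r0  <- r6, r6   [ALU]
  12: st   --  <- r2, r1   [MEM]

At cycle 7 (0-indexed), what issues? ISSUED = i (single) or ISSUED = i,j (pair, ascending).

ISSUED = 10,11

[0] i0,i1  sub/or  -- pair
[1] i2,i3  bne/sub  -- pair
[2] i4  mulh  -- no-port MUL/MEM
[3] i5,i6  st/add  -- pair
[4] i7  mulh  -- no-port MUL/MEM
[5] i8  st  -- no-port MEM/MUL
[6] i9  mul  -- RAW r2
[7] i10,i11  xor/sub  -- pair
[8] i12  st  -- tail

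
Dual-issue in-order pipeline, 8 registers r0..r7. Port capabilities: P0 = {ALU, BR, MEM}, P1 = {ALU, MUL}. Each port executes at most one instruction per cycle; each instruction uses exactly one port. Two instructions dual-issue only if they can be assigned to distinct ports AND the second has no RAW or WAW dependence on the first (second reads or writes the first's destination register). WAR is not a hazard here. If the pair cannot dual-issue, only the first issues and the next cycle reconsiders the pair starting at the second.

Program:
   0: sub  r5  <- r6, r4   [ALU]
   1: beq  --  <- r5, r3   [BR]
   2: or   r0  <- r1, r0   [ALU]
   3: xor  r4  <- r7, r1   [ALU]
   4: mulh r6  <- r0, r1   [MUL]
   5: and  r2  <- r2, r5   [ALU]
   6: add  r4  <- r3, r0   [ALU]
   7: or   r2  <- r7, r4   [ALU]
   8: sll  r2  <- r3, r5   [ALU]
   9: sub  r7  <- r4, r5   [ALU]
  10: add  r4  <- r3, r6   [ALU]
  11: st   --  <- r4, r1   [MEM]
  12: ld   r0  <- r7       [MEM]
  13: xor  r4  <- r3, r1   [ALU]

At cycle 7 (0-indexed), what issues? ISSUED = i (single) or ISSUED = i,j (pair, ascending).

[0] i0  sub  -- RAW r5
[1] i1/i2  beq+or  -- 2-wide
[2] i3/i4  xor+mulh  -- 2-wide
[3] i5/i6  and+add  -- 2-wide
[4] i7  or  -- WAW r2
[5] i8/i9  sll+sub  -- 2-wide
[6] i10  add  -- RAW r4
[7] i11  st  -- no-port MEM/MEM
[8] i12/i13  ld+xor  -- 2-wide

ISSUED = 11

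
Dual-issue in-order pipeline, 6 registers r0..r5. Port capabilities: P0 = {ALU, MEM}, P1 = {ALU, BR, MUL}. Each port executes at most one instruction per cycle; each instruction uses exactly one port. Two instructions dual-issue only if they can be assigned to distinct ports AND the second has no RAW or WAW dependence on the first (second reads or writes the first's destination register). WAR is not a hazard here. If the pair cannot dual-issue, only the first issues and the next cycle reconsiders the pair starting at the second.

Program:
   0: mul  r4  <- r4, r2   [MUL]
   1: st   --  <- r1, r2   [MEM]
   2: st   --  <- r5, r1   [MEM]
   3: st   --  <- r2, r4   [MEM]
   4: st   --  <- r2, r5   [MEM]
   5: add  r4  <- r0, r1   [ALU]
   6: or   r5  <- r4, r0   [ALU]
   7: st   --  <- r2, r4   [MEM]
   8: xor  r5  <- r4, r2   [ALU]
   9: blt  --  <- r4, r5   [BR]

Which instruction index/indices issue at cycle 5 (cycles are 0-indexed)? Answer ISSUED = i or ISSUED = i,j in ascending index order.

ISSUED = 8

t=0 i0+i1:mul.MUL;st.MEM ; 2-wide
t=1 i2:st.MEM ; no-port MEM/MEM
t=2 i3:st.MEM ; no-port MEM/MEM
t=3 i4+i5:st.MEM;add.ALU ; 2-wide
t=4 i6+i7:or.ALU;st.MEM ; 2-wide
t=5 i8:xor.ALU ; RAW r5
t=6 i9:blt.BR ; tail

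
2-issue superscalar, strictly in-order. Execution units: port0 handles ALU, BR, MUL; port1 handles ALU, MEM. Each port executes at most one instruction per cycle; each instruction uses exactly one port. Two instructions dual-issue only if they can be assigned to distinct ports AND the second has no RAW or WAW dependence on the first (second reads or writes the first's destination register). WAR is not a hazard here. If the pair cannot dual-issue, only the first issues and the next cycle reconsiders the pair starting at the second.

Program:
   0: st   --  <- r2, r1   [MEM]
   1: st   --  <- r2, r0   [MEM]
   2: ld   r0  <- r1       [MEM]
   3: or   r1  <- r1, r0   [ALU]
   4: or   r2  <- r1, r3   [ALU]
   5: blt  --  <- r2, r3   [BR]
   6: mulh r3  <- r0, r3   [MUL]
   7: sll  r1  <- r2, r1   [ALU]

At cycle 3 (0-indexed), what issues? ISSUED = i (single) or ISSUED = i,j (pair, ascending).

ISSUED = 3

  cy0 -> i0 (st) no-port MEM/MEM
  cy1 -> i1 (st) no-port MEM/MEM
  cy2 -> i2 (ld) RAW r0
  cy3 -> i3 (or) RAW r1
  cy4 -> i4 (or) RAW r2
  cy5 -> i5 (blt) no-port BR/MUL
  cy6 -> i6,i7 (mulh sll) 2-wide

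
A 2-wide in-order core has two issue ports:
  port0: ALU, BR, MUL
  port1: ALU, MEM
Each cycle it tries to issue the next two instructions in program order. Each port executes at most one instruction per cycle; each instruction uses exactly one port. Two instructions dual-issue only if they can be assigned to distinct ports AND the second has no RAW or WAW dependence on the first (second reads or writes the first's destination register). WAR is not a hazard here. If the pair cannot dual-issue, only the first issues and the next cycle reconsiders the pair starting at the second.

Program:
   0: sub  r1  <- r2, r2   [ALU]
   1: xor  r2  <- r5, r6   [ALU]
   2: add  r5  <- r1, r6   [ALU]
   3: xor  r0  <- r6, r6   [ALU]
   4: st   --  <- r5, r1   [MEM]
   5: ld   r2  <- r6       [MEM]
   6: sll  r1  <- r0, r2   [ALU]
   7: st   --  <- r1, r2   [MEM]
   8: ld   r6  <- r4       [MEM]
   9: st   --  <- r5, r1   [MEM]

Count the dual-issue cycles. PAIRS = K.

  cy0 -> i0+i1 (sub.ALU;xor.ALU) dual
  cy1 -> i2+i3 (add.ALU;xor.ALU) dual
  cy2 -> i4 (st.MEM) no-port MEM/MEM
  cy3 -> i5 (ld.MEM) RAW r2
  cy4 -> i6 (sll.ALU) RAW r1
  cy5 -> i7 (st.MEM) no-port MEM/MEM
  cy6 -> i8 (ld.MEM) no-port MEM/MEM
  cy7 -> i9 (st.MEM) tail

PAIRS = 2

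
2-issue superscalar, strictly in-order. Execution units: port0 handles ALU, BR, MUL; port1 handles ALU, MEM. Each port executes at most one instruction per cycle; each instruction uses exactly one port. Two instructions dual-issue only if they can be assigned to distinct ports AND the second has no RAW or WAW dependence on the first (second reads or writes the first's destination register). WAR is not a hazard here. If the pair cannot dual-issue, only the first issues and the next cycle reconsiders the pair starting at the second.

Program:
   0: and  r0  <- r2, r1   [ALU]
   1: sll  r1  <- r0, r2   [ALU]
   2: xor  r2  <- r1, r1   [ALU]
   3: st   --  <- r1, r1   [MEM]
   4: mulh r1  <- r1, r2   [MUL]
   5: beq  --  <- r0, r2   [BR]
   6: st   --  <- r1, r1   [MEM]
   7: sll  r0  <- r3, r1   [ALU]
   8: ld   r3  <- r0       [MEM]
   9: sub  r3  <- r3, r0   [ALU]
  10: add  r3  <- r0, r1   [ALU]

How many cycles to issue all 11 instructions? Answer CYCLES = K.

t=0 i0:and.ALU ; RAW r0
t=1 i1:sll.ALU ; RAW r1
t=2 i2+i3:xor.ALU st.MEM ; dual
t=3 i4:mulh.MUL ; no-port MUL/BR
t=4 i5+i6:beq.BR st.MEM ; dual
t=5 i7:sll.ALU ; RAW r0
t=6 i8:ld.MEM ; RAW+WAW r3
t=7 i9:sub.ALU ; WAW r3
t=8 i10:add.ALU ; tail

CYCLES = 9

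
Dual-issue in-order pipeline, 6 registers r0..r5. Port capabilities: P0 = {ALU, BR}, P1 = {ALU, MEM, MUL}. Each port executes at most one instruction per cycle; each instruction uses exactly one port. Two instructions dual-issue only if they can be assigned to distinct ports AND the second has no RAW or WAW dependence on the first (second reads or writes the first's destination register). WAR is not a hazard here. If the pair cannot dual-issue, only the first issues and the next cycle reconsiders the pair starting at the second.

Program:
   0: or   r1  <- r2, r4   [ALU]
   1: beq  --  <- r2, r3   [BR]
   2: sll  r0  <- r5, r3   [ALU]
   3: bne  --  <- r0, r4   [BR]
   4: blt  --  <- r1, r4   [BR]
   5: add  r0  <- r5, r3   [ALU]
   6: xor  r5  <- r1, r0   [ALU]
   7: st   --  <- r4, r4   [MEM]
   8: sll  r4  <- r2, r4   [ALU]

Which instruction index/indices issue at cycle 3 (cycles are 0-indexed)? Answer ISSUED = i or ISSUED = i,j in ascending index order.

t=0 i0,i1:or.ALU+beq.BR ; pair
t=1 i2:sll.ALU ; RAW r0
t=2 i3:bne.BR ; no-port BR/BR
t=3 i4,i5:blt.BR+add.ALU ; pair
t=4 i6,i7:xor.ALU+st.MEM ; pair
t=5 i8:sll.ALU ; tail

ISSUED = 4,5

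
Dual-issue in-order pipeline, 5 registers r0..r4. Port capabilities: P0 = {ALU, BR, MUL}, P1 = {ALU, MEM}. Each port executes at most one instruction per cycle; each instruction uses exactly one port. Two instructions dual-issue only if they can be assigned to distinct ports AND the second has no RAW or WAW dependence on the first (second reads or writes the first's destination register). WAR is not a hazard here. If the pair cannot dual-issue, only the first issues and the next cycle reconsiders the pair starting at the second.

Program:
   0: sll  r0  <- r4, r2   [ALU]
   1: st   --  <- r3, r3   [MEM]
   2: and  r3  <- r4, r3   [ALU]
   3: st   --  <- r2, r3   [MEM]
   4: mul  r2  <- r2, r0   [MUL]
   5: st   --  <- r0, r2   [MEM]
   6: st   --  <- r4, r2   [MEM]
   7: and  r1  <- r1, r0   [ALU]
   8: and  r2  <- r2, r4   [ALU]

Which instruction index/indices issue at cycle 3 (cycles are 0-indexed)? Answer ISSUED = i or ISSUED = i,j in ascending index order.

ISSUED = 5

0. sll.ALU+st.MEM @i0+i1  | 2-wide
1. and.ALU @i2  | RAW r3
2. st.MEM+mul.MUL @i3+i4  | 2-wide
3. st.MEM @i5  | no-port MEM/MEM
4. st.MEM+and.ALU @i6+i7  | 2-wide
5. and.ALU @i8  | tail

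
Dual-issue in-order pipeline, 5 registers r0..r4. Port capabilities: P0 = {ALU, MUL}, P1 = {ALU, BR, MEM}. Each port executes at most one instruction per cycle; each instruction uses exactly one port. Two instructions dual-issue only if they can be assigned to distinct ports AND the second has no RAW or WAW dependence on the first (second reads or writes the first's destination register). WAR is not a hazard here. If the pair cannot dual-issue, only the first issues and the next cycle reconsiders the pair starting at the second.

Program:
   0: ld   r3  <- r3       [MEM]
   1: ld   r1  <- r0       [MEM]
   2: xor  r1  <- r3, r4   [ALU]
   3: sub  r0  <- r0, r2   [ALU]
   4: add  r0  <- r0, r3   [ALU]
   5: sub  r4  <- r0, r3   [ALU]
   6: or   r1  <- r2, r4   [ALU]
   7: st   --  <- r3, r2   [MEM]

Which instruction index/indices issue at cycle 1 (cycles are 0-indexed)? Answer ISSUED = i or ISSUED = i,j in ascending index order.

0. ld.MEM @i0  | no-port MEM/MEM
1. ld.MEM @i1  | WAW r1
2. xor.ALU;sub.ALU @i2/i3  | pair
3. add.ALU @i4  | RAW r0
4. sub.ALU @i5  | RAW r4
5. or.ALU;st.MEM @i6/i7  | pair

ISSUED = 1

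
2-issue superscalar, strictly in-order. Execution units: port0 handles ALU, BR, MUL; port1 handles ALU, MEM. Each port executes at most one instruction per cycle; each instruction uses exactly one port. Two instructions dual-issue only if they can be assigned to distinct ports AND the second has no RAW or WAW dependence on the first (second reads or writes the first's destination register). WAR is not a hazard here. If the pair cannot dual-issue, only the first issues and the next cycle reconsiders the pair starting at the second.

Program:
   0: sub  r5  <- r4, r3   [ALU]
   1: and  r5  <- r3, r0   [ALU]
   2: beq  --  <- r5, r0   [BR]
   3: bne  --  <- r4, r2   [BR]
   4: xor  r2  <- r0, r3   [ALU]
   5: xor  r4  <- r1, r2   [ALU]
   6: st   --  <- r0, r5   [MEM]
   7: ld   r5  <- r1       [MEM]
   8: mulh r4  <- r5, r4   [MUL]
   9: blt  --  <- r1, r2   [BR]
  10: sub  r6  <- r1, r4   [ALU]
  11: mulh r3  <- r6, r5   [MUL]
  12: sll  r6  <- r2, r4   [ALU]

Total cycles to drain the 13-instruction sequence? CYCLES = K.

t=0 i0:sub ; WAW r5
t=1 i1:and ; RAW r5
t=2 i2:beq ; no-port BR/BR
t=3 i3,i4:bne/xor ; 2-wide
t=4 i5,i6:xor/st ; 2-wide
t=5 i7:ld ; RAW r5
t=6 i8:mulh ; no-port MUL/BR
t=7 i9,i10:blt/sub ; 2-wide
t=8 i11,i12:mulh/sll ; 2-wide

CYCLES = 9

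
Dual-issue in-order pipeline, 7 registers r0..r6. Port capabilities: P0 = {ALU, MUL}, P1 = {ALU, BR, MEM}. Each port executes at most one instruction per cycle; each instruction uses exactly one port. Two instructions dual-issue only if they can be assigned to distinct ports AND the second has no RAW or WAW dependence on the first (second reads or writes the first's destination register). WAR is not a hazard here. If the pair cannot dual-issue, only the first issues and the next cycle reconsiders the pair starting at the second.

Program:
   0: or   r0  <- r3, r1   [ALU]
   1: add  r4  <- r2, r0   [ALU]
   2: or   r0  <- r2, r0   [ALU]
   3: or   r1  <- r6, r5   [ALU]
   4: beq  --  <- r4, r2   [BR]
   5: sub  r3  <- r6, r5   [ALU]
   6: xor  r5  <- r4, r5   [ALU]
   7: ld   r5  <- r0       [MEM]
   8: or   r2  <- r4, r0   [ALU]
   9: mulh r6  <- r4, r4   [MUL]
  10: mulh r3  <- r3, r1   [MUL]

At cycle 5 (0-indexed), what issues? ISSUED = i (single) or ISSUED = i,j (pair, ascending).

ISSUED = 9

0. or.ALU @i0  | RAW r0
1. add.ALU/or.ALU @i1+i2  | 2-wide
2. or.ALU/beq.BR @i3+i4  | 2-wide
3. sub.ALU/xor.ALU @i5+i6  | 2-wide
4. ld.MEM/or.ALU @i7+i8  | 2-wide
5. mulh.MUL @i9  | no-port MUL/MUL
6. mulh.MUL @i10  | tail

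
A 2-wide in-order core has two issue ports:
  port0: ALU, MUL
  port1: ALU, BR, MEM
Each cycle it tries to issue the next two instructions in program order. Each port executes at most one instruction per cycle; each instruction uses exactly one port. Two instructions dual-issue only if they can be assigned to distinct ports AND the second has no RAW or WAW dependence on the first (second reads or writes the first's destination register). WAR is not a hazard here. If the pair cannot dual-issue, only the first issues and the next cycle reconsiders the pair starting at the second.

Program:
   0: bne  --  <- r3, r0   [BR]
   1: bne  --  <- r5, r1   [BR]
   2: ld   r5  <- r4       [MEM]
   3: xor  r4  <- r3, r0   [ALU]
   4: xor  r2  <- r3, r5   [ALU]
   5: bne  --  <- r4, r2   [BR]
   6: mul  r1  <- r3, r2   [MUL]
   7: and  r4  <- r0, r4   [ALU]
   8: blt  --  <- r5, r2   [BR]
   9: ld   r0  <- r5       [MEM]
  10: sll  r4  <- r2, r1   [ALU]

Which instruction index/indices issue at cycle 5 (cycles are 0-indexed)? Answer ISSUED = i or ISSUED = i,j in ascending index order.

  cy0 -> i0 (bne) no-port BR/BR
  cy1 -> i1 (bne) no-port BR/MEM
  cy2 -> i2,i3 (ld;xor) pair
  cy3 -> i4 (xor) RAW r2
  cy4 -> i5,i6 (bne;mul) pair
  cy5 -> i7,i8 (and;blt) pair
  cy6 -> i9,i10 (ld;sll) pair

ISSUED = 7,8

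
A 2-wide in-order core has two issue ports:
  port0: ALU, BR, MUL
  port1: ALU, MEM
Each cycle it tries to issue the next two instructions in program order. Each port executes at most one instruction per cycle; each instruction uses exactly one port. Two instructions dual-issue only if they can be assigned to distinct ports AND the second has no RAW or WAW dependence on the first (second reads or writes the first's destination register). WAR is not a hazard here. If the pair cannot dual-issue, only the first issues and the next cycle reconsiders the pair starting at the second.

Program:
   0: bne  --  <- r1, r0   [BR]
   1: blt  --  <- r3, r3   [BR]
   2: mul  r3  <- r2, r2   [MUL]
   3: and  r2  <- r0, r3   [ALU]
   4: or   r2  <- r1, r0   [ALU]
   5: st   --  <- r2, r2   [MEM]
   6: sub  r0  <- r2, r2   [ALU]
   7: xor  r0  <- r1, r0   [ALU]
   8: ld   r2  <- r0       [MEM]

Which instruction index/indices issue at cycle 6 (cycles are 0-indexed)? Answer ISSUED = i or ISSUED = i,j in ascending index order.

ISSUED = 7

0. bne.BR @i0  | no-port BR/BR
1. blt.BR @i1  | no-port BR/MUL
2. mul.MUL @i2  | RAW r3
3. and.ALU @i3  | WAW r2
4. or.ALU @i4  | RAW r2
5. st.MEM;sub.ALU @i5+i6  | pair
6. xor.ALU @i7  | RAW r0
7. ld.MEM @i8  | tail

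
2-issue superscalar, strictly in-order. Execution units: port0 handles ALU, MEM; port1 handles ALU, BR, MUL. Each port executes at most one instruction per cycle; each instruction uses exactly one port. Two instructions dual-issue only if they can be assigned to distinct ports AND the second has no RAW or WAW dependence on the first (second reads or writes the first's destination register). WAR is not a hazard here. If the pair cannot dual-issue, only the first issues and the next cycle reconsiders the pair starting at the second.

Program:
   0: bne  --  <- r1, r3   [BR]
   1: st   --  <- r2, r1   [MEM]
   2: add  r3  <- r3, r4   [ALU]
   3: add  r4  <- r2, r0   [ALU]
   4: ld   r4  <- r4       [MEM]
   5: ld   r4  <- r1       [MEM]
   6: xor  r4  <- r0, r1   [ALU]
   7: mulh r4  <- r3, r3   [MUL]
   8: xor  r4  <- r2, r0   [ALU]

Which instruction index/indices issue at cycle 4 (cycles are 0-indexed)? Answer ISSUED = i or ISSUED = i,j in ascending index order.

ISSUED = 6

c0: i0/i1 bne.BR st.MEM  dual
c1: i2/i3 add.ALU add.ALU  dual
c2: i4 ld.MEM  no-port MEM/MEM
c3: i5 ld.MEM  WAW r4
c4: i6 xor.ALU  WAW r4
c5: i7 mulh.MUL  WAW r4
c6: i8 xor.ALU  tail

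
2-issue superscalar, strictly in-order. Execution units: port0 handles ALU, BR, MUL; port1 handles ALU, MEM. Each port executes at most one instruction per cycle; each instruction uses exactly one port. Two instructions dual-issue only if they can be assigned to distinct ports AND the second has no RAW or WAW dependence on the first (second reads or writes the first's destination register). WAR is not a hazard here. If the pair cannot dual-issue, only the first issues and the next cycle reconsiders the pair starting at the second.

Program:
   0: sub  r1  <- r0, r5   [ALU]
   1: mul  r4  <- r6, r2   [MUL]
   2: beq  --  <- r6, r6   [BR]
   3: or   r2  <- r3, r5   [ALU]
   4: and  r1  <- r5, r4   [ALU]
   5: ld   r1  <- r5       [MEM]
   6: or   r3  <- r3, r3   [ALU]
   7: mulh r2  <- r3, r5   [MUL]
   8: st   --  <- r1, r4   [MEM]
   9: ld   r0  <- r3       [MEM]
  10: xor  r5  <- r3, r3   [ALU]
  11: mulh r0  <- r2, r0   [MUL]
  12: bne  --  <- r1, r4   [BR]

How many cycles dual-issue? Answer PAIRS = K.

c0: i0+i1 sub mul  pair
c1: i2+i3 beq or  pair
c2: i4 and  WAW r1
c3: i5+i6 ld or  pair
c4: i7+i8 mulh st  pair
c5: i9+i10 ld xor  pair
c6: i11 mulh  no-port MUL/BR
c7: i12 bne  tail

PAIRS = 5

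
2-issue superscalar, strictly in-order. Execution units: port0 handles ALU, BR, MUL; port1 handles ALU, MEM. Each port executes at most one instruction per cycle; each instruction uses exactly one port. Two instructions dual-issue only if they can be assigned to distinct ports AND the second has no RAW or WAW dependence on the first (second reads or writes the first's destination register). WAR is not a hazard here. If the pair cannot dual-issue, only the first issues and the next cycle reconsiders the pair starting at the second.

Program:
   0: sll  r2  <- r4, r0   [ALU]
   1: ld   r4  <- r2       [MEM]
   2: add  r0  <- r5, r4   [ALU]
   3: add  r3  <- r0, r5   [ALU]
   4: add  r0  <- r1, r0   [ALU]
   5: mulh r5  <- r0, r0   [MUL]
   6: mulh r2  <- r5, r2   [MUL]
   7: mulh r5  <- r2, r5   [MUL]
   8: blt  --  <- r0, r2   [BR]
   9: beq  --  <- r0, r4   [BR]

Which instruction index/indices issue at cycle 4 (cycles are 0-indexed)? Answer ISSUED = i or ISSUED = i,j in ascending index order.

  cy0 -> i0 (sll) RAW r2
  cy1 -> i1 (ld) RAW r4
  cy2 -> i2 (add) RAW r0
  cy3 -> i3+i4 (add/add) 2-wide
  cy4 -> i5 (mulh) no-port MUL/MUL
  cy5 -> i6 (mulh) no-port MUL/MUL
  cy6 -> i7 (mulh) no-port MUL/BR
  cy7 -> i8 (blt) no-port BR/BR
  cy8 -> i9 (beq) tail

ISSUED = 5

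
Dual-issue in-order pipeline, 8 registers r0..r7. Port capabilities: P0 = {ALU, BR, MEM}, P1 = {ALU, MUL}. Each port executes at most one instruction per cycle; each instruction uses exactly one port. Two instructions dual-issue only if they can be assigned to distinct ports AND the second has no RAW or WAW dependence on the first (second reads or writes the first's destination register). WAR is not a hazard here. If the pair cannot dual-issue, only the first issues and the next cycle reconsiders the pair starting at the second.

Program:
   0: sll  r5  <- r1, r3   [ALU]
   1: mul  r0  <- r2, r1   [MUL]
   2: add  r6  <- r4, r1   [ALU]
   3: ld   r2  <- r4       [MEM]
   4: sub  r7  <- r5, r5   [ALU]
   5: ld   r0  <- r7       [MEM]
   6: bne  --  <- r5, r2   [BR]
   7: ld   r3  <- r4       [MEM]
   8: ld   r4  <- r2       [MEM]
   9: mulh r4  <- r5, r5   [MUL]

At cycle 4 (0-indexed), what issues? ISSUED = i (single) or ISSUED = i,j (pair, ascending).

ISSUED = 6

c0: i0&i1 sll mul  dual
c1: i2&i3 add ld  dual
c2: i4 sub  RAW r7
c3: i5 ld  no-port MEM/BR
c4: i6 bne  no-port BR/MEM
c5: i7 ld  no-port MEM/MEM
c6: i8 ld  WAW r4
c7: i9 mulh  tail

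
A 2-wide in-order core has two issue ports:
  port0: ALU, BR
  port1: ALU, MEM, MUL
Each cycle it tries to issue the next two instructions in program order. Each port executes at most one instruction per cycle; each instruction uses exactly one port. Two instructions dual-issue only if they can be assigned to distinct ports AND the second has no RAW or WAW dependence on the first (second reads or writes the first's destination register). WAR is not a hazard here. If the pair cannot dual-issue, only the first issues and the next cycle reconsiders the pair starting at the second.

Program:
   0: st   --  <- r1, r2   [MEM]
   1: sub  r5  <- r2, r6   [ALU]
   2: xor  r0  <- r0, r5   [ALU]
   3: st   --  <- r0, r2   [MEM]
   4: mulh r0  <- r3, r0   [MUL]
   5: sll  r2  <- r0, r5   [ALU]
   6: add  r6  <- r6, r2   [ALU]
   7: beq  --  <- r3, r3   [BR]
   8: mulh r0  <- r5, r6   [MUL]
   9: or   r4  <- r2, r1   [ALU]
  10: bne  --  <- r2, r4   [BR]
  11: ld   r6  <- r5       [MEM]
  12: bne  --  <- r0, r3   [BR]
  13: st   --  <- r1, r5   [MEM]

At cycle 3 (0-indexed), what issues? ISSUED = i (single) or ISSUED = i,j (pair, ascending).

[0] i0/i1  st.MEM+sub.ALU  -- dual
[1] i2  xor.ALU  -- RAW r0
[2] i3  st.MEM  -- no-port MEM/MUL
[3] i4  mulh.MUL  -- RAW r0
[4] i5  sll.ALU  -- RAW r2
[5] i6/i7  add.ALU+beq.BR  -- dual
[6] i8/i9  mulh.MUL+or.ALU  -- dual
[7] i10/i11  bne.BR+ld.MEM  -- dual
[8] i12/i13  bne.BR+st.MEM  -- dual

ISSUED = 4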